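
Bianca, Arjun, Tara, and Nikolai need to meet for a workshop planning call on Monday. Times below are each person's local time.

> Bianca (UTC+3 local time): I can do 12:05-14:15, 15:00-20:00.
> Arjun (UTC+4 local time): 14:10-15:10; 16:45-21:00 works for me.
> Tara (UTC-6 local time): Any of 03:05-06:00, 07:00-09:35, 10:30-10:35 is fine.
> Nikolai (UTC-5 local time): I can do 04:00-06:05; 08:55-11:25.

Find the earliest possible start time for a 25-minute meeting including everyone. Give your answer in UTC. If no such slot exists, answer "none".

10:10

Bianca in UTC: 09:05-11:15, 12:00-17:00 (subtract 3h to convert from UTC+3).
Arjun in UTC: 10:10-11:10, 12:45-17:00 (subtract 4h to convert from UTC+4).
Tara in UTC: 09:05-12:00, 13:00-15:35, 16:30-16:35 (add 6h to convert from UTC-6).
Nikolai in UTC: 09:00-11:05, 13:55-16:25 (add 5h to convert from UTC-5).
Bianca ∩ Arjun: 10:10-11:10, 12:45-17:00.
Bianca ∩ Arjun ∩ Tara: 10:10-11:10, 13:00-15:35, 16:30-16:35.
Bianca ∩ Arjun ∩ Tara ∩ Nikolai: 10:10-11:05, 13:55-15:35.
Those are the intersection windows.
The first common window of at least 25 minutes is 10:10-11:05, so the earliest start is 10:10.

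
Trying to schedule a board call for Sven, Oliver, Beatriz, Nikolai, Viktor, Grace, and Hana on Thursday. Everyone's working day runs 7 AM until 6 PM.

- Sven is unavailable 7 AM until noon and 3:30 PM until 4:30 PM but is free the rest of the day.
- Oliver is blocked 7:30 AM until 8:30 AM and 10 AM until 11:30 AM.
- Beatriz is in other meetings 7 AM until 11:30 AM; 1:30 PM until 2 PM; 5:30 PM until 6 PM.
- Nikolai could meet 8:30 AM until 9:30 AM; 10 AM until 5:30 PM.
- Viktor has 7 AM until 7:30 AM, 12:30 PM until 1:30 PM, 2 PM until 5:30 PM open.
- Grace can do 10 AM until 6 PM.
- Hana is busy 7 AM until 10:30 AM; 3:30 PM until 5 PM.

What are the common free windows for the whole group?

Sven free: 12:00-15:30, 16:30-18:00 (invert busy blocks within the working day).
Oliver free: 07:00-07:30, 08:30-10:00, 11:30-18:00 (invert busy blocks within the working day).
Beatriz free: 11:30-13:30, 14:00-17:30 (invert busy blocks within the working day).
Nikolai free: 08:30-09:30, 10:00-17:30.
Viktor free: 07:00-07:30, 12:30-13:30, 14:00-17:30.
Grace free: 10:00-18:00.
Hana free: 10:30-15:30, 17:00-18:00 (invert busy blocks within the working day).
Sven ∩ Oliver: 12:00-15:30, 16:30-18:00.
Sven ∩ Oliver ∩ Beatriz: 12:00-13:30, 14:00-15:30, 16:30-17:30.
Sven ∩ Oliver ∩ Beatriz ∩ Nikolai: 12:00-13:30, 14:00-15:30, 16:30-17:30.
Sven ∩ Oliver ∩ Beatriz ∩ Nikolai ∩ Viktor: 12:30-13:30, 14:00-15:30, 16:30-17:30.
Sven ∩ Oliver ∩ Beatriz ∩ Nikolai ∩ Viktor ∩ Grace: 12:30-13:30, 14:00-15:30, 16:30-17:30.
Sven ∩ Oliver ∩ Beatriz ∩ Nikolai ∩ Viktor ∩ Grace ∩ Hana: 12:30-13:30, 14:00-15:30, 17:00-17:30.
Those are the intersection windows.

12:30-13:30, 14:00-15:30, 17:00-17:30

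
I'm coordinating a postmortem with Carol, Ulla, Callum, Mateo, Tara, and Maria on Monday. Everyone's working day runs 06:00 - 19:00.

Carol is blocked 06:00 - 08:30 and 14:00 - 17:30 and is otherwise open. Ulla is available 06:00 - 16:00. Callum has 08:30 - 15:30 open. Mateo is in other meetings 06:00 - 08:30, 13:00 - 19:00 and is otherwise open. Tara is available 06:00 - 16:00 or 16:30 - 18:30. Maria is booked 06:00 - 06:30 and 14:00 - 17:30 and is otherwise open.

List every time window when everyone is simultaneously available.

08:30-13:00

Carol free: 08:30-14:00, 17:30-19:00 (invert busy blocks within the working day).
Ulla free: 06:00-16:00.
Callum free: 08:30-15:30.
Mateo free: 08:30-13:00 (invert busy blocks within the working day).
Tara free: 06:00-16:00, 16:30-18:30.
Maria free: 06:30-14:00, 17:30-19:00 (invert busy blocks within the working day).
Carol ∩ Ulla: 08:30-14:00.
Carol ∩ Ulla ∩ Callum: 08:30-14:00.
Carol ∩ Ulla ∩ Callum ∩ Mateo: 08:30-13:00.
Carol ∩ Ulla ∩ Callum ∩ Mateo ∩ Tara: 08:30-13:00.
Carol ∩ Ulla ∩ Callum ∩ Mateo ∩ Tara ∩ Maria: 08:30-13:00.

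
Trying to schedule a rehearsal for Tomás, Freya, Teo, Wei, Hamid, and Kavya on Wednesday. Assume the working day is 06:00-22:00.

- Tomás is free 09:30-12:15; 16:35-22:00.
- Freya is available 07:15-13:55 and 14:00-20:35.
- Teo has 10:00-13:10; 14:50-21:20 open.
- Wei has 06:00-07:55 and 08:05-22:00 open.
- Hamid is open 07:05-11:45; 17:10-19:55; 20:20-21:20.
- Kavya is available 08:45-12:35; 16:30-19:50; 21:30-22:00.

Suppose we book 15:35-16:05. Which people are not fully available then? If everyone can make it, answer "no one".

Hamid, Kavya, Tomás

Tomás: not fully free for 15:35-16:05. Freya: free for 15:35-16:05. Teo: free for 15:35-16:05. Wei: free for 15:35-16:05. Hamid: not fully free for 15:35-16:05. Kavya: not fully free for 15:35-16:05.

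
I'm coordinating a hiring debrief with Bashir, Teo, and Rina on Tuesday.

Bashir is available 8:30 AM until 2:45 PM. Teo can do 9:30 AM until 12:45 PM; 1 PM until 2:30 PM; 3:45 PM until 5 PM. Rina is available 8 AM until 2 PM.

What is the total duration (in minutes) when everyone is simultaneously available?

255

Bashir ∩ Teo: 09:30-12:45, 13:00-14:30.
Bashir ∩ Teo ∩ Rina: 09:30-12:45, 13:00-14:00.
So the common availability across everyone is 09:30-12:45, 13:00-14:00.
Summing the common windows: 195 + 60 = 255 minutes.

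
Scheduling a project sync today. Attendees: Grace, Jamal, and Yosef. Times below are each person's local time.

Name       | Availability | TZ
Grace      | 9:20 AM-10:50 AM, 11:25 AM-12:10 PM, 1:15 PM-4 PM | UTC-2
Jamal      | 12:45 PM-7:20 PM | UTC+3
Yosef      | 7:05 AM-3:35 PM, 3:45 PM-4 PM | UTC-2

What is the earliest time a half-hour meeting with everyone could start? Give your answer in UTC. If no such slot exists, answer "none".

11:20

Grace in UTC: 11:20-12:50, 13:25-14:10, 15:15-18:00 (add 2h to convert from UTC-2).
Jamal in UTC: 09:45-16:20 (subtract 3h to convert from UTC+3).
Yosef in UTC: 09:05-17:35, 17:45-18:00 (add 2h to convert from UTC-2).
Grace ∩ Jamal: 11:20-12:50, 13:25-14:10, 15:15-16:20.
Grace ∩ Jamal ∩ Yosef: 11:20-12:50, 13:25-14:10, 15:15-16:20.
The first common window of at least 30 minutes is 11:20-12:50, so the earliest start is 11:20.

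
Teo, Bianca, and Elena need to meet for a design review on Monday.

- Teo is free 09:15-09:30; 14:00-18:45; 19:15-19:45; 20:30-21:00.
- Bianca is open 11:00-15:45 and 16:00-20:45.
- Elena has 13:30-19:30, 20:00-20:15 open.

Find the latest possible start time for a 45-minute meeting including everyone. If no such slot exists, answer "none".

18:00

Teo ∩ Bianca: 14:00-15:45, 16:00-18:45, 19:15-19:45, 20:30-20:45.
Teo ∩ Bianca ∩ Elena: 14:00-15:45, 16:00-18:45, 19:15-19:30.
Those are the intersection windows.
The last common window of at least 45 minutes is 16:00-18:45; a 45-minute meeting can start as late as 18:00 and still end by 18:45.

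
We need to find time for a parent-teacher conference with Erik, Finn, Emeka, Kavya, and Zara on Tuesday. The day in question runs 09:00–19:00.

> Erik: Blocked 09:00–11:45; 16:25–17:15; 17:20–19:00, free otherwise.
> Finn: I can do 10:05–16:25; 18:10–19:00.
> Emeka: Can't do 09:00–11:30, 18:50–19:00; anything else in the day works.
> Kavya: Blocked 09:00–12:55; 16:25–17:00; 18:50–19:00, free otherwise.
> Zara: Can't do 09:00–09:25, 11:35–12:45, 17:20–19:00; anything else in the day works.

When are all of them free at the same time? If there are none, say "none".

Erik free: 11:45-16:25, 17:15-17:20 (invert busy blocks within the working day).
Finn free: 10:05-16:25, 18:10-19:00.
Emeka free: 11:30-18:50 (invert busy blocks within the working day).
Kavya free: 12:55-16:25, 17:00-18:50 (invert busy blocks within the working day).
Zara free: 09:25-11:35, 12:45-17:20 (invert busy blocks within the working day).
Erik ∩ Finn: 11:45-16:25.
Erik ∩ Finn ∩ Emeka: 11:45-16:25.
Erik ∩ Finn ∩ Emeka ∩ Kavya: 12:55-16:25.
Erik ∩ Finn ∩ Emeka ∩ Kavya ∩ Zara: 12:55-16:25.
So the common availability across everyone is 12:55-16:25.

12:55-16:25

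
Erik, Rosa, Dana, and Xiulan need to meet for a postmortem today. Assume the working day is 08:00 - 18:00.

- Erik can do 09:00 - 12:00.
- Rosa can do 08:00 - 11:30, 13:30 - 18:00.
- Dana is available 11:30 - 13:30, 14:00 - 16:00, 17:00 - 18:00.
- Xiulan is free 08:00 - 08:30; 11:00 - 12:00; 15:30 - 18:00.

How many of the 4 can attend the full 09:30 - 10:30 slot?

Erik and Rosa can make the full 09:30-10:30 slot — that's 2.

2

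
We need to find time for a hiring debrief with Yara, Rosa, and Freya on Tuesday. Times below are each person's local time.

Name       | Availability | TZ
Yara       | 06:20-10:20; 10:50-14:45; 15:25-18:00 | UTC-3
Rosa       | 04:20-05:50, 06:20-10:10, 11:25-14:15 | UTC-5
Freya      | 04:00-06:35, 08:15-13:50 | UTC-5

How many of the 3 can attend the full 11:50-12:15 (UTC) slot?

2

Yara in UTC: 09:20-13:20, 13:50-17:45, 18:25-21:00 (add 3h to convert from UTC-3).
Rosa in UTC: 09:20-10:50, 11:20-15:10, 16:25-19:15 (add 5h to convert from UTC-5).
Freya in UTC: 09:00-11:35, 13:15-18:50 (add 5h to convert from UTC-5).
Yara and Rosa can make the full 11:50-12:15 slot — that's 2.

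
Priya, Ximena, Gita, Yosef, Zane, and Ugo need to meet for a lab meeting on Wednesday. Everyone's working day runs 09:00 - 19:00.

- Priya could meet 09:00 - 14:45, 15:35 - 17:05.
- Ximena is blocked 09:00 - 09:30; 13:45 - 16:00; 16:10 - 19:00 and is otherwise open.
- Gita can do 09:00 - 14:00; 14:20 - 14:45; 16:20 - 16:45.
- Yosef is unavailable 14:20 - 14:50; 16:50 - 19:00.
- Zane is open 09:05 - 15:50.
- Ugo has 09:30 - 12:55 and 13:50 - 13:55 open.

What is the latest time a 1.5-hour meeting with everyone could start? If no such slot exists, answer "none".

Priya free: 09:00-14:45, 15:35-17:05.
Ximena free: 09:30-13:45, 16:00-16:10 (invert busy blocks within the working day).
Gita free: 09:00-14:00, 14:20-14:45, 16:20-16:45.
Yosef free: 09:00-14:20, 14:50-16:50 (invert busy blocks within the working day).
Zane free: 09:05-15:50.
Ugo free: 09:30-12:55, 13:50-13:55.
Priya ∩ Ximena: 09:30-13:45, 16:00-16:10.
Priya ∩ Ximena ∩ Gita: 09:30-13:45.
Priya ∩ Ximena ∩ Gita ∩ Yosef: 09:30-13:45.
Priya ∩ Ximena ∩ Gita ∩ Yosef ∩ Zane: 09:30-13:45.
Priya ∩ Ximena ∩ Gita ∩ Yosef ∩ Zane ∩ Ugo: 09:30-12:55.
The last common window of at least 90 minutes is 09:30-12:55; a 90-minute meeting can start as late as 11:25 and still end by 12:55.

11:25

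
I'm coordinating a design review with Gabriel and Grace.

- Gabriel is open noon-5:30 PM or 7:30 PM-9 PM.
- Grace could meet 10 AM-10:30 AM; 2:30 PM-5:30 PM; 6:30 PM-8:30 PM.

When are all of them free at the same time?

14:30-17:30, 19:30-20:30

Gabriel ∩ Grace: 14:30-17:30, 19:30-20:30.
So the common availability across everyone is 14:30-17:30, 19:30-20:30.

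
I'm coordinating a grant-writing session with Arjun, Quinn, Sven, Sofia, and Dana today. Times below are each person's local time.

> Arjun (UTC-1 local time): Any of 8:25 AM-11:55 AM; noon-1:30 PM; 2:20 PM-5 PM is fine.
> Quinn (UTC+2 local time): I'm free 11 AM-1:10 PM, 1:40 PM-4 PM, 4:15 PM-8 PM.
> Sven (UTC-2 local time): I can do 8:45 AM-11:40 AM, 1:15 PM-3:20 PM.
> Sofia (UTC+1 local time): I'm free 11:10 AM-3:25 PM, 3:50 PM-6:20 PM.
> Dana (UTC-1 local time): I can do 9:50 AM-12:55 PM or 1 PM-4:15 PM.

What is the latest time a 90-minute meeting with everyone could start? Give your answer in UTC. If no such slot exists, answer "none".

Arjun in UTC: 09:25-12:55, 13:00-14:30, 15:20-18:00 (add 1h to convert from UTC-1).
Quinn in UTC: 09:00-11:10, 11:40-14:00, 14:15-18:00 (subtract 2h to convert from UTC+2).
Sven in UTC: 10:45-13:40, 15:15-17:20 (add 2h to convert from UTC-2).
Sofia in UTC: 10:10-14:25, 14:50-17:20 (subtract 1h to convert from UTC+1).
Dana in UTC: 10:50-13:55, 14:00-17:15 (add 1h to convert from UTC-1).
Arjun ∩ Quinn: 09:25-11:10, 11:40-12:55, 13:00-14:00, 14:15-14:30, 15:20-18:00.
Arjun ∩ Quinn ∩ Sven: 10:45-11:10, 11:40-12:55, 13:00-13:40, 15:20-17:20.
Arjun ∩ Quinn ∩ Sven ∩ Sofia: 10:45-11:10, 11:40-12:55, 13:00-13:40, 15:20-17:20.
Arjun ∩ Quinn ∩ Sven ∩ Sofia ∩ Dana: 10:50-11:10, 11:40-12:55, 13:00-13:40, 15:20-17:15.
So the common availability across everyone is 10:50-11:10, 11:40-12:55, 13:00-13:40, 15:20-17:15.
The last common window of at least 90 minutes is 15:20-17:15; a 90-minute meeting can start as late as 15:45 and still end by 17:15.

15:45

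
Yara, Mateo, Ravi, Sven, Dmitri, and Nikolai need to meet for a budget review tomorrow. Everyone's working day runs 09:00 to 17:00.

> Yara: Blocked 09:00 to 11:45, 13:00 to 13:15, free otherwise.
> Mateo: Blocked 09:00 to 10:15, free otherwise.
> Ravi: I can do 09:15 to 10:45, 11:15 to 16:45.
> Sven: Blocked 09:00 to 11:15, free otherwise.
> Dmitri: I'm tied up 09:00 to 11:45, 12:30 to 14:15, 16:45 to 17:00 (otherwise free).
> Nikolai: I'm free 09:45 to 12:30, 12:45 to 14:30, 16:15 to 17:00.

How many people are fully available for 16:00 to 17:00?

Yara free: 11:45-13:00, 13:15-17:00 (invert busy blocks within the working day).
Mateo free: 10:15-17:00 (invert busy blocks within the working day).
Ravi free: 09:15-10:45, 11:15-16:45.
Sven free: 11:15-17:00 (invert busy blocks within the working day).
Dmitri free: 11:45-12:30, 14:15-16:45 (invert busy blocks within the working day).
Nikolai free: 09:45-12:30, 12:45-14:30, 16:15-17:00.
Yara, Mateo, and Sven can make the full 16:00-17:00 slot — that's 3.

3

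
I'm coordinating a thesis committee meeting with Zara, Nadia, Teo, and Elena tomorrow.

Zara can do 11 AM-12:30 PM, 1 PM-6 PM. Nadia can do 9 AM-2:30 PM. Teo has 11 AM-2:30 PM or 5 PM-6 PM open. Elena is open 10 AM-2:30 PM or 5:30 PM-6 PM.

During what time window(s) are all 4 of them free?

Zara ∩ Nadia: 11:00-12:30, 13:00-14:30.
Zara ∩ Nadia ∩ Teo: 11:00-12:30, 13:00-14:30.
Zara ∩ Nadia ∩ Teo ∩ Elena: 11:00-12:30, 13:00-14:30.

11:00-12:30, 13:00-14:30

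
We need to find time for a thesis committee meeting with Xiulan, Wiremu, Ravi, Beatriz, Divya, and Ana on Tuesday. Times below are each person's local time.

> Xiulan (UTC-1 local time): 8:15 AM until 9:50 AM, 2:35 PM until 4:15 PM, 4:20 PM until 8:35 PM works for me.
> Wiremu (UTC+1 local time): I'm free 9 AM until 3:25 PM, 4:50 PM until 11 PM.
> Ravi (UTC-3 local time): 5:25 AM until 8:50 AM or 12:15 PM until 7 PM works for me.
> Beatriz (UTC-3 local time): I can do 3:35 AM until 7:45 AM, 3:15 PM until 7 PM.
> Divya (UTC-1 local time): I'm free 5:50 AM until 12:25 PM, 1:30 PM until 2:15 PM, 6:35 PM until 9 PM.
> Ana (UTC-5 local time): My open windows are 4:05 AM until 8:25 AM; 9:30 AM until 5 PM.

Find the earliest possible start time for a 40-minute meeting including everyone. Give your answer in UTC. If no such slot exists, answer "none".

Xiulan in UTC: 09:15-10:50, 15:35-17:15, 17:20-21:35 (add 1h to convert from UTC-1).
Wiremu in UTC: 08:00-14:25, 15:50-22:00 (subtract 1h to convert from UTC+1).
Ravi in UTC: 08:25-11:50, 15:15-22:00 (add 3h to convert from UTC-3).
Beatriz in UTC: 06:35-10:45, 18:15-22:00 (add 3h to convert from UTC-3).
Divya in UTC: 06:50-13:25, 14:30-15:15, 19:35-22:00 (add 1h to convert from UTC-1).
Ana in UTC: 09:05-13:25, 14:30-22:00 (add 5h to convert from UTC-5).
Xiulan ∩ Wiremu: 09:15-10:50, 15:50-17:15, 17:20-21:35.
Xiulan ∩ Wiremu ∩ Ravi: 09:15-10:50, 15:50-17:15, 17:20-21:35.
Xiulan ∩ Wiremu ∩ Ravi ∩ Beatriz: 09:15-10:45, 18:15-21:35.
Xiulan ∩ Wiremu ∩ Ravi ∩ Beatriz ∩ Divya: 09:15-10:45, 19:35-21:35.
Xiulan ∩ Wiremu ∩ Ravi ∩ Beatriz ∩ Divya ∩ Ana: 09:15-10:45, 19:35-21:35.
Those are the intersection windows.
The first common window of at least 40 minutes is 09:15-10:45, so the earliest start is 09:15.

09:15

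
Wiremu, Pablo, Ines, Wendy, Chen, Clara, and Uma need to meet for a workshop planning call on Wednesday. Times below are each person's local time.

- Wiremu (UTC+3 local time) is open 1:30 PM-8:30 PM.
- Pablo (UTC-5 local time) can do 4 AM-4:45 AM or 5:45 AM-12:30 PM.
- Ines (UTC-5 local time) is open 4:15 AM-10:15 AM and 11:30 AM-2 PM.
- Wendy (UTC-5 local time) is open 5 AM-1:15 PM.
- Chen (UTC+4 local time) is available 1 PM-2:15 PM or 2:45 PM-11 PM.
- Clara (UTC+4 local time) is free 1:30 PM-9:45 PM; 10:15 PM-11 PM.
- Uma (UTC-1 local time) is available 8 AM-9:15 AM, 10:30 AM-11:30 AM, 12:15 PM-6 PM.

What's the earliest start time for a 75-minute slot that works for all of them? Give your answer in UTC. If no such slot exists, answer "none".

Wiremu in UTC: 10:30-17:30 (subtract 3h to convert from UTC+3).
Pablo in UTC: 09:00-09:45, 10:45-17:30 (add 5h to convert from UTC-5).
Ines in UTC: 09:15-15:15, 16:30-19:00 (add 5h to convert from UTC-5).
Wendy in UTC: 10:00-18:15 (add 5h to convert from UTC-5).
Chen in UTC: 09:00-10:15, 10:45-19:00 (subtract 4h to convert from UTC+4).
Clara in UTC: 09:30-17:45, 18:15-19:00 (subtract 4h to convert from UTC+4).
Uma in UTC: 09:00-10:15, 11:30-12:30, 13:15-19:00 (add 1h to convert from UTC-1).
Wiremu ∩ Pablo: 10:45-17:30.
Wiremu ∩ Pablo ∩ Ines: 10:45-15:15, 16:30-17:30.
Wiremu ∩ Pablo ∩ Ines ∩ Wendy: 10:45-15:15, 16:30-17:30.
Wiremu ∩ Pablo ∩ Ines ∩ Wendy ∩ Chen: 10:45-15:15, 16:30-17:30.
Wiremu ∩ Pablo ∩ Ines ∩ Wendy ∩ Chen ∩ Clara: 10:45-15:15, 16:30-17:30.
Wiremu ∩ Pablo ∩ Ines ∩ Wendy ∩ Chen ∩ Clara ∩ Uma: 11:30-12:30, 13:15-15:15, 16:30-17:30.
The first common window of at least 75 minutes is 13:15-15:15, so the earliest start is 13:15.

13:15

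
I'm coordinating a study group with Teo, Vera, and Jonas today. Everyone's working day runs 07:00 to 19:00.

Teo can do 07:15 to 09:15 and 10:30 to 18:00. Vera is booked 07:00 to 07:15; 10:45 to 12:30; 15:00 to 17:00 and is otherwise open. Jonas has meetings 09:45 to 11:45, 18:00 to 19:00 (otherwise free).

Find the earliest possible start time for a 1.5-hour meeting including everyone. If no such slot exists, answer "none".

Teo free: 07:15-09:15, 10:30-18:00.
Vera free: 07:15-10:45, 12:30-15:00, 17:00-19:00 (invert busy blocks within the working day).
Jonas free: 07:00-09:45, 11:45-18:00 (invert busy blocks within the working day).
Teo ∩ Vera: 07:15-09:15, 10:30-10:45, 12:30-15:00, 17:00-18:00.
Teo ∩ Vera ∩ Jonas: 07:15-09:15, 12:30-15:00, 17:00-18:00.
The first common window of at least 90 minutes is 07:15-09:15, so the earliest start is 07:15.

07:15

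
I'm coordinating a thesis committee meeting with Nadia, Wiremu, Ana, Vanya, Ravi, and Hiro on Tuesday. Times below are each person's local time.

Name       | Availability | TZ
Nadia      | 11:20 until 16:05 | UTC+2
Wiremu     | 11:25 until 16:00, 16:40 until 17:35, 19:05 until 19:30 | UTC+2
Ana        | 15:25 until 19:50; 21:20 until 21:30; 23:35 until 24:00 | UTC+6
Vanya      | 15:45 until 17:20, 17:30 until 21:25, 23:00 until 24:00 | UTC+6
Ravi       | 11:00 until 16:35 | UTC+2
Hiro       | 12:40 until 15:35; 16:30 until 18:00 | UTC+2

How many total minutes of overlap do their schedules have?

Nadia in UTC: 09:20-14:05 (subtract 2h to convert from UTC+2).
Wiremu in UTC: 09:25-14:00, 14:40-15:35, 17:05-17:30 (subtract 2h to convert from UTC+2).
Ana in UTC: 09:25-13:50, 15:20-15:30, 17:35-18:00 (subtract 6h to convert from UTC+6).
Vanya in UTC: 09:45-11:20, 11:30-15:25, 17:00-18:00 (subtract 6h to convert from UTC+6).
Ravi in UTC: 09:00-14:35 (subtract 2h to convert from UTC+2).
Hiro in UTC: 10:40-13:35, 14:30-16:00 (subtract 2h to convert from UTC+2).
Nadia ∩ Wiremu: 09:25-14:00.
Nadia ∩ Wiremu ∩ Ana: 09:25-13:50.
Nadia ∩ Wiremu ∩ Ana ∩ Vanya: 09:45-11:20, 11:30-13:50.
Nadia ∩ Wiremu ∩ Ana ∩ Vanya ∩ Ravi: 09:45-11:20, 11:30-13:50.
Nadia ∩ Wiremu ∩ Ana ∩ Vanya ∩ Ravi ∩ Hiro: 10:40-11:20, 11:30-13:35.
So the common availability across everyone is 10:40-11:20, 11:30-13:35.
Summing the common windows: 40 + 125 = 165 minutes.

165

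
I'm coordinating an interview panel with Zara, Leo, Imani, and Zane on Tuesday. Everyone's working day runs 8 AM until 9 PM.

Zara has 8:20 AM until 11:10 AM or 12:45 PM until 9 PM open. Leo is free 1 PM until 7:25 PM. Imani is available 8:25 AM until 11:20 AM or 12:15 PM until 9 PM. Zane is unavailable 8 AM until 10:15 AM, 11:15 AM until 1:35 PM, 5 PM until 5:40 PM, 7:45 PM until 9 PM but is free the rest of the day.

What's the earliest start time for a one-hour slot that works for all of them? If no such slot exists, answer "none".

Zara free: 08:20-11:10, 12:45-21:00.
Leo free: 13:00-19:25.
Imani free: 08:25-11:20, 12:15-21:00.
Zane free: 10:15-11:15, 13:35-17:00, 17:40-19:45 (invert busy blocks within the working day).
Zara ∩ Leo: 13:00-19:25.
Zara ∩ Leo ∩ Imani: 13:00-19:25.
Zara ∩ Leo ∩ Imani ∩ Zane: 13:35-17:00, 17:40-19:25.
The first common window of at least 60 minutes is 13:35-17:00, so the earliest start is 13:35.

13:35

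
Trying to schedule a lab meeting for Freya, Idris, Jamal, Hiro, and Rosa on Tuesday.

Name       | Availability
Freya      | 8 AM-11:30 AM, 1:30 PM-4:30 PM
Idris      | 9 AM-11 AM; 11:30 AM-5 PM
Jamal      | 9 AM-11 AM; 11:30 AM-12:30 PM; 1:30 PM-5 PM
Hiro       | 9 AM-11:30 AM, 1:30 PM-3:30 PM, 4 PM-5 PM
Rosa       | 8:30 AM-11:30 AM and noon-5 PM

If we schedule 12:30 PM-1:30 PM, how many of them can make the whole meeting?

2

Idris and Rosa can make the full 12:30-13:30 slot — that's 2.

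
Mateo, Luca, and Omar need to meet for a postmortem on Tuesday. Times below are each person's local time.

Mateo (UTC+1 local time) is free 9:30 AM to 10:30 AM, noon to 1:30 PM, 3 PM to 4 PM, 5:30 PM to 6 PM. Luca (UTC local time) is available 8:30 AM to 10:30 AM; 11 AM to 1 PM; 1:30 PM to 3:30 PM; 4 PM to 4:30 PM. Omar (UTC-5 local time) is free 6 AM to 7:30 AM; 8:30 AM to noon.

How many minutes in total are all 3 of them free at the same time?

150

Mateo in UTC: 08:30-09:30, 11:00-12:30, 14:00-15:00, 16:30-17:00 (subtract 1h to convert from UTC+1).
Luca in UTC: 08:30-10:30, 11:00-13:00, 13:30-15:30, 16:00-16:30.
Omar in UTC: 11:00-12:30, 13:30-17:00 (add 5h to convert from UTC-5).
Mateo ∩ Luca: 08:30-09:30, 11:00-12:30, 14:00-15:00.
Mateo ∩ Luca ∩ Omar: 11:00-12:30, 14:00-15:00.
So the common availability across everyone is 11:00-12:30, 14:00-15:00.
Summing the common windows: 90 + 60 = 150 minutes.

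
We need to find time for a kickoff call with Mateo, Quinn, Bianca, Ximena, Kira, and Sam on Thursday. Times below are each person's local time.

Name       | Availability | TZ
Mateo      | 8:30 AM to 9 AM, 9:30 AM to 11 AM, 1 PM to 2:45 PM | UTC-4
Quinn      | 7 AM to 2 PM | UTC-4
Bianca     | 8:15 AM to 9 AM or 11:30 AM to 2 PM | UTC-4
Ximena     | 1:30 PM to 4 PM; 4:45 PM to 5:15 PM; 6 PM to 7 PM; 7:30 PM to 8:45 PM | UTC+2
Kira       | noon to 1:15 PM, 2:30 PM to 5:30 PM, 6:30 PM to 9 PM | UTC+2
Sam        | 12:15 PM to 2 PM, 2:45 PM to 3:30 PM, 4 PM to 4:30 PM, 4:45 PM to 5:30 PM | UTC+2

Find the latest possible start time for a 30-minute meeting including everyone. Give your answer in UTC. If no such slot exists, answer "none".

Mateo in UTC: 12:30-13:00, 13:30-15:00, 17:00-18:45 (add 4h to convert from UTC-4).
Quinn in UTC: 11:00-18:00 (add 4h to convert from UTC-4).
Bianca in UTC: 12:15-13:00, 15:30-18:00 (add 4h to convert from UTC-4).
Ximena in UTC: 11:30-14:00, 14:45-15:15, 16:00-17:00, 17:30-18:45 (subtract 2h to convert from UTC+2).
Kira in UTC: 10:00-11:15, 12:30-15:30, 16:30-19:00 (subtract 2h to convert from UTC+2).
Sam in UTC: 10:15-12:00, 12:45-13:30, 14:00-14:30, 14:45-15:30 (subtract 2h to convert from UTC+2).
Mateo ∩ Quinn: 12:30-13:00, 13:30-15:00, 17:00-18:00.
Mateo ∩ Quinn ∩ Bianca: 12:30-13:00, 17:00-18:00.
Mateo ∩ Quinn ∩ Bianca ∩ Ximena: 12:30-13:00, 17:30-18:00.
Mateo ∩ Quinn ∩ Bianca ∩ Ximena ∩ Kira: 12:30-13:00, 17:30-18:00.
Mateo ∩ Quinn ∩ Bianca ∩ Ximena ∩ Kira ∩ Sam: 12:45-13:00.
So the common availability across everyone is 12:45-13:00.
No common window is at least 30 minutes long.

none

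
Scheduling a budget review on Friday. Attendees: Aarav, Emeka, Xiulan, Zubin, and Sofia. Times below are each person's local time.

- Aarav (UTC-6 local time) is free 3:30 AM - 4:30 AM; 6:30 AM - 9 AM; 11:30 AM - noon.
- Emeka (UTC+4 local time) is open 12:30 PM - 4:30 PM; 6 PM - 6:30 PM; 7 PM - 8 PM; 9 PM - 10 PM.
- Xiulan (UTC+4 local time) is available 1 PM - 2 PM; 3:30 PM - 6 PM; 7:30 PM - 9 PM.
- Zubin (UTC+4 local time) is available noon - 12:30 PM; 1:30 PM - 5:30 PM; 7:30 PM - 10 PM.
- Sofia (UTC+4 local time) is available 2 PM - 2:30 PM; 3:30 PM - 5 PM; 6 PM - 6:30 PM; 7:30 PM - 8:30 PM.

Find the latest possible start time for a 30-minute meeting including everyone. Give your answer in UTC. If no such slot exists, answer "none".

none

Aarav in UTC: 09:30-10:30, 12:30-15:00, 17:30-18:00 (add 6h to convert from UTC-6).
Emeka in UTC: 08:30-12:30, 14:00-14:30, 15:00-16:00, 17:00-18:00 (subtract 4h to convert from UTC+4).
Xiulan in UTC: 09:00-10:00, 11:30-14:00, 15:30-17:00 (subtract 4h to convert from UTC+4).
Zubin in UTC: 08:00-08:30, 09:30-13:30, 15:30-18:00 (subtract 4h to convert from UTC+4).
Sofia in UTC: 10:00-10:30, 11:30-13:00, 14:00-14:30, 15:30-16:30 (subtract 4h to convert from UTC+4).
Aarav ∩ Emeka: 09:30-10:30, 14:00-14:30, 17:30-18:00.
Aarav ∩ Emeka ∩ Xiulan: 09:30-10:00.
Aarav ∩ Emeka ∩ Xiulan ∩ Zubin: 09:30-10:00.
Aarav ∩ Emeka ∩ Xiulan ∩ Zubin ∩ Sofia: ∅.
There is no time when everyone is free.
No common window is at least 30 minutes long.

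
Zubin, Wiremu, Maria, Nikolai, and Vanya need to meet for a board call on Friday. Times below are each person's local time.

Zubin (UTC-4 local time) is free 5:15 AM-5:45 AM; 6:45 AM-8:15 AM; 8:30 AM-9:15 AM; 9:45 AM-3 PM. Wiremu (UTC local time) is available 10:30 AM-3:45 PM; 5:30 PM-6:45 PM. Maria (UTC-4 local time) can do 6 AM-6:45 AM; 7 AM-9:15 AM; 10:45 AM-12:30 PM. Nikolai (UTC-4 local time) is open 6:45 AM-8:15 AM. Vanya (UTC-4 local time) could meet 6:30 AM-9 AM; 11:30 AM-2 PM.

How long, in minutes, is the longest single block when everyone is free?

Zubin in UTC: 09:15-09:45, 10:45-12:15, 12:30-13:15, 13:45-19:00 (add 4h to convert from UTC-4).
Wiremu in UTC: 10:30-15:45, 17:30-18:45.
Maria in UTC: 10:00-10:45, 11:00-13:15, 14:45-16:30 (add 4h to convert from UTC-4).
Nikolai in UTC: 10:45-12:15 (add 4h to convert from UTC-4).
Vanya in UTC: 10:30-13:00, 15:30-18:00 (add 4h to convert from UTC-4).
Zubin ∩ Wiremu: 10:45-12:15, 12:30-13:15, 13:45-15:45, 17:30-18:45.
Zubin ∩ Wiremu ∩ Maria: 11:00-12:15, 12:30-13:15, 14:45-15:45.
Zubin ∩ Wiremu ∩ Maria ∩ Nikolai: 11:00-12:15.
Zubin ∩ Wiremu ∩ Maria ∩ Nikolai ∩ Vanya: 11:00-12:15.
Those are the intersection windows.
The longest is 11:00-12:15 at 75 minutes.

75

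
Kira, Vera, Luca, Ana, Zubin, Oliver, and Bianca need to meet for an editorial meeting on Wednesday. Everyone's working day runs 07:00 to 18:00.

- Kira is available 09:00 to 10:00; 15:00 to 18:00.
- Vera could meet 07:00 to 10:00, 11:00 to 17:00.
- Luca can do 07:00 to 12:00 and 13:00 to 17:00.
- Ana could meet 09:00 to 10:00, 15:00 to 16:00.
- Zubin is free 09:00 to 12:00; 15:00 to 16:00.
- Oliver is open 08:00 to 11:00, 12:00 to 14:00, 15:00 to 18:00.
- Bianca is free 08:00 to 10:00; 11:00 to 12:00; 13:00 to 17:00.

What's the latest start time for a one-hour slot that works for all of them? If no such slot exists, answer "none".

Kira ∩ Vera: 09:00-10:00, 15:00-17:00.
Kira ∩ Vera ∩ Luca: 09:00-10:00, 15:00-17:00.
Kira ∩ Vera ∩ Luca ∩ Ana: 09:00-10:00, 15:00-16:00.
Kira ∩ Vera ∩ Luca ∩ Ana ∩ Zubin: 09:00-10:00, 15:00-16:00.
Kira ∩ Vera ∩ Luca ∩ Ana ∩ Zubin ∩ Oliver: 09:00-10:00, 15:00-16:00.
Kira ∩ Vera ∩ Luca ∩ Ana ∩ Zubin ∩ Oliver ∩ Bianca: 09:00-10:00, 15:00-16:00.
The last common window of at least 60 minutes is 15:00-16:00; a 60-minute meeting can start as late as 15:00 and still end by 16:00.

15:00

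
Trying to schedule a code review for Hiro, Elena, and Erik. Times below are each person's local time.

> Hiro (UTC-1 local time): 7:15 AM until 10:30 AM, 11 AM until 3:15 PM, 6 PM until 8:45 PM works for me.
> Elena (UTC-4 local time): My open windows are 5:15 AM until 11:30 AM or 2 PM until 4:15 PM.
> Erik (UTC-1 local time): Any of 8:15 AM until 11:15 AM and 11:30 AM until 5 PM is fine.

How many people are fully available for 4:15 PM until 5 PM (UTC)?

1

Hiro in UTC: 08:15-11:30, 12:00-16:15, 19:00-21:45 (add 1h to convert from UTC-1).
Elena in UTC: 09:15-15:30, 18:00-20:15 (add 4h to convert from UTC-4).
Erik in UTC: 09:15-12:15, 12:30-18:00 (add 1h to convert from UTC-1).
Erik can make the full 16:15-17:00 slot — that's 1.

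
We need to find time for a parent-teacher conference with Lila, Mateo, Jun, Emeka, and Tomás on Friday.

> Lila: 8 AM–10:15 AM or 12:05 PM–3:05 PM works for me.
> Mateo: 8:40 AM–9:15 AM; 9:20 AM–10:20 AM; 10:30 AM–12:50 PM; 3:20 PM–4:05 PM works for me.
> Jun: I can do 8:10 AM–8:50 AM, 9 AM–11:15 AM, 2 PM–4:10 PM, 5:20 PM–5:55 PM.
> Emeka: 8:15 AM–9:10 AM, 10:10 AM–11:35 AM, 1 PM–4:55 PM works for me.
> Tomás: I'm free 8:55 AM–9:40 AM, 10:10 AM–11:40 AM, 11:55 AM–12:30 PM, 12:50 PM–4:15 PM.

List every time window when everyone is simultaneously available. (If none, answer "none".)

Lila ∩ Mateo: 08:40-09:15, 09:20-10:15, 12:05-12:50.
Lila ∩ Mateo ∩ Jun: 08:40-08:50, 09:00-09:15, 09:20-10:15.
Lila ∩ Mateo ∩ Jun ∩ Emeka: 08:40-08:50, 09:00-09:10, 10:10-10:15.
Lila ∩ Mateo ∩ Jun ∩ Emeka ∩ Tomás: 09:00-09:10, 10:10-10:15.

09:00-09:10, 10:10-10:15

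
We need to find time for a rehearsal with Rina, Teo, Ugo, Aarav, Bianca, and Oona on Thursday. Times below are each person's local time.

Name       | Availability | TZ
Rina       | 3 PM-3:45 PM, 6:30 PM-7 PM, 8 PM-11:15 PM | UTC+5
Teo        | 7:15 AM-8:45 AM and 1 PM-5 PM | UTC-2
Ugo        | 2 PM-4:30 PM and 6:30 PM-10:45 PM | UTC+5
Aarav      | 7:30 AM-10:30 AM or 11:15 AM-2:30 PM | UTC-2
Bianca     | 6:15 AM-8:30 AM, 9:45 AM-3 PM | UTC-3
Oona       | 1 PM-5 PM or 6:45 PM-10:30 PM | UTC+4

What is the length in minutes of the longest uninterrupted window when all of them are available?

90

Rina in UTC: 10:00-10:45, 13:30-14:00, 15:00-18:15 (subtract 5h to convert from UTC+5).
Teo in UTC: 09:15-10:45, 15:00-19:00 (add 2h to convert from UTC-2).
Ugo in UTC: 09:00-11:30, 13:30-17:45 (subtract 5h to convert from UTC+5).
Aarav in UTC: 09:30-12:30, 13:15-16:30 (add 2h to convert from UTC-2).
Bianca in UTC: 09:15-11:30, 12:45-18:00 (add 3h to convert from UTC-3).
Oona in UTC: 09:00-13:00, 14:45-18:30 (subtract 4h to convert from UTC+4).
Rina ∩ Teo: 10:00-10:45, 15:00-18:15.
Rina ∩ Teo ∩ Ugo: 10:00-10:45, 15:00-17:45.
Rina ∩ Teo ∩ Ugo ∩ Aarav: 10:00-10:45, 15:00-16:30.
Rina ∩ Teo ∩ Ugo ∩ Aarav ∩ Bianca: 10:00-10:45, 15:00-16:30.
Rina ∩ Teo ∩ Ugo ∩ Aarav ∩ Bianca ∩ Oona: 10:00-10:45, 15:00-16:30.
The longest is 15:00-16:30 at 90 minutes.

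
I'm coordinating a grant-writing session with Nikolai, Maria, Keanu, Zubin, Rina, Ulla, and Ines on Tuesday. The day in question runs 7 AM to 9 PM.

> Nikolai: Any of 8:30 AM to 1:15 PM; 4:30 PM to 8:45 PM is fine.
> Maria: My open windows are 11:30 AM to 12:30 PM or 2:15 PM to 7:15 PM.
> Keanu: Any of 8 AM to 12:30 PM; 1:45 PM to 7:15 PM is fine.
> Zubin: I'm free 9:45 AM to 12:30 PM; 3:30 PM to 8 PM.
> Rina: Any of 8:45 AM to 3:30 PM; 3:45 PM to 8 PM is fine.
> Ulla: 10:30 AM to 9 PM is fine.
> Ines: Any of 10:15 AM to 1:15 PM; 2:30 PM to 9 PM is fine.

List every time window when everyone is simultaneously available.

Nikolai ∩ Maria: 11:30-12:30, 16:30-19:15.
Nikolai ∩ Maria ∩ Keanu: 11:30-12:30, 16:30-19:15.
Nikolai ∩ Maria ∩ Keanu ∩ Zubin: 11:30-12:30, 16:30-19:15.
Nikolai ∩ Maria ∩ Keanu ∩ Zubin ∩ Rina: 11:30-12:30, 16:30-19:15.
Nikolai ∩ Maria ∩ Keanu ∩ Zubin ∩ Rina ∩ Ulla: 11:30-12:30, 16:30-19:15.
Nikolai ∩ Maria ∩ Keanu ∩ Zubin ∩ Rina ∩ Ulla ∩ Ines: 11:30-12:30, 16:30-19:15.

11:30-12:30, 16:30-19:15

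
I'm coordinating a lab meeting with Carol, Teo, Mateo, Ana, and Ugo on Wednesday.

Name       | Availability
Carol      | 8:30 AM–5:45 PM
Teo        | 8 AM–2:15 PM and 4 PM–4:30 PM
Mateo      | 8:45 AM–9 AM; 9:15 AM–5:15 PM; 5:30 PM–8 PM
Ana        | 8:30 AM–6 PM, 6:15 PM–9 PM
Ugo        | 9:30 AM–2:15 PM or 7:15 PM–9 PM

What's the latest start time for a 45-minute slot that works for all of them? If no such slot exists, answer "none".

13:30

Carol ∩ Teo: 08:30-14:15, 16:00-16:30.
Carol ∩ Teo ∩ Mateo: 08:45-09:00, 09:15-14:15, 16:00-16:30.
Carol ∩ Teo ∩ Mateo ∩ Ana: 08:45-09:00, 09:15-14:15, 16:00-16:30.
Carol ∩ Teo ∩ Mateo ∩ Ana ∩ Ugo: 09:30-14:15.
The last common window of at least 45 minutes is 09:30-14:15; a 45-minute meeting can start as late as 13:30 and still end by 14:15.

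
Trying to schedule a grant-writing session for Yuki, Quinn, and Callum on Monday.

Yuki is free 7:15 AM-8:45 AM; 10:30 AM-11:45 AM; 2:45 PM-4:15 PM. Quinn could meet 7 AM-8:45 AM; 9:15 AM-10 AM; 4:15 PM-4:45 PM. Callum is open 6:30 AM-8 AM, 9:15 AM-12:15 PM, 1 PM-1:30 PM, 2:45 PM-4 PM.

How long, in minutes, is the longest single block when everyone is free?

45

Yuki ∩ Quinn: 07:15-08:45.
Yuki ∩ Quinn ∩ Callum: 07:15-08:00.
So the common availability across everyone is 07:15-08:00.
The longest is 07:15-08:00 at 45 minutes.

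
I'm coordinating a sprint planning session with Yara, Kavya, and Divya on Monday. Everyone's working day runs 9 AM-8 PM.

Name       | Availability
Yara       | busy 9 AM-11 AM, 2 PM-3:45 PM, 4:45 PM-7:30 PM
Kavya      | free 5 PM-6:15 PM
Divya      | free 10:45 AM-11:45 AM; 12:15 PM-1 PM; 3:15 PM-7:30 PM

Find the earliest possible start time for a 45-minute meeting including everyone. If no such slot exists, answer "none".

Yara free: 11:00-14:00, 15:45-16:45, 19:30-20:00 (invert busy blocks within the working day).
Kavya free: 17:00-18:15.
Divya free: 10:45-11:45, 12:15-13:00, 15:15-19:30.
Yara ∩ Kavya: ∅.
Yara ∩ Kavya ∩ Divya: ∅.
There is no time when everyone is free.
No common window is at least 45 minutes long.

none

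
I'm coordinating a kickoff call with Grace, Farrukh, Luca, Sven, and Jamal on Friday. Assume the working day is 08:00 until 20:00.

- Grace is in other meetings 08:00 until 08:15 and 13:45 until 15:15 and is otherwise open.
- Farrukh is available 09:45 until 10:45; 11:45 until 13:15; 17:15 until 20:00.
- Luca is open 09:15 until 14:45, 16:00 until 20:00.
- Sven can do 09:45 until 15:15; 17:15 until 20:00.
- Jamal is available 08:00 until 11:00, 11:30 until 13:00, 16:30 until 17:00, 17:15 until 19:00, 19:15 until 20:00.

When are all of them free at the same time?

09:45-10:45, 11:45-13:00, 17:15-19:00, 19:15-20:00

Grace free: 08:15-13:45, 15:15-20:00 (invert busy blocks within the working day).
Farrukh free: 09:45-10:45, 11:45-13:15, 17:15-20:00.
Luca free: 09:15-14:45, 16:00-20:00.
Sven free: 09:45-15:15, 17:15-20:00.
Jamal free: 08:00-11:00, 11:30-13:00, 16:30-17:00, 17:15-19:00, 19:15-20:00.
Grace ∩ Farrukh: 09:45-10:45, 11:45-13:15, 17:15-20:00.
Grace ∩ Farrukh ∩ Luca: 09:45-10:45, 11:45-13:15, 17:15-20:00.
Grace ∩ Farrukh ∩ Luca ∩ Sven: 09:45-10:45, 11:45-13:15, 17:15-20:00.
Grace ∩ Farrukh ∩ Luca ∩ Sven ∩ Jamal: 09:45-10:45, 11:45-13:00, 17:15-19:00, 19:15-20:00.
So the common availability across everyone is 09:45-10:45, 11:45-13:00, 17:15-19:00, 19:15-20:00.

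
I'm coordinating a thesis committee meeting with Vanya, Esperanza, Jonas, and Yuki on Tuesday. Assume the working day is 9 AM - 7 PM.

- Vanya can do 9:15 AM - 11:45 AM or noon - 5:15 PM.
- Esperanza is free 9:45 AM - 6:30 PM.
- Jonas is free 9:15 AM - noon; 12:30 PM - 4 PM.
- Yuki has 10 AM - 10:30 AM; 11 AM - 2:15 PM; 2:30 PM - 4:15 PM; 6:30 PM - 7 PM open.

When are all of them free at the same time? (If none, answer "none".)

10:00-10:30, 11:00-11:45, 12:30-14:15, 14:30-16:00

Vanya ∩ Esperanza: 09:45-11:45, 12:00-17:15.
Vanya ∩ Esperanza ∩ Jonas: 09:45-11:45, 12:30-16:00.
Vanya ∩ Esperanza ∩ Jonas ∩ Yuki: 10:00-10:30, 11:00-11:45, 12:30-14:15, 14:30-16:00.
Those are the intersection windows.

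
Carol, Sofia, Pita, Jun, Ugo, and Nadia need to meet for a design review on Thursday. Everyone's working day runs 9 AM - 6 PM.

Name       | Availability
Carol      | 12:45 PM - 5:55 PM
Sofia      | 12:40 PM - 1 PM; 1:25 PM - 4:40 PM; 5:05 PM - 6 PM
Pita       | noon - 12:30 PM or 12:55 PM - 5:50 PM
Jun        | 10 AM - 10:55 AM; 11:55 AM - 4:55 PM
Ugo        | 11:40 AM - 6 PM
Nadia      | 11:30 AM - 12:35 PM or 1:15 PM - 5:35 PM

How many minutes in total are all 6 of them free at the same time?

Carol ∩ Sofia: 12:45-13:00, 13:25-16:40, 17:05-17:55.
Carol ∩ Sofia ∩ Pita: 12:55-13:00, 13:25-16:40, 17:05-17:50.
Carol ∩ Sofia ∩ Pita ∩ Jun: 12:55-13:00, 13:25-16:40.
Carol ∩ Sofia ∩ Pita ∩ Jun ∩ Ugo: 12:55-13:00, 13:25-16:40.
Carol ∩ Sofia ∩ Pita ∩ Jun ∩ Ugo ∩ Nadia: 13:25-16:40.
That's a single block of 195 minutes.

195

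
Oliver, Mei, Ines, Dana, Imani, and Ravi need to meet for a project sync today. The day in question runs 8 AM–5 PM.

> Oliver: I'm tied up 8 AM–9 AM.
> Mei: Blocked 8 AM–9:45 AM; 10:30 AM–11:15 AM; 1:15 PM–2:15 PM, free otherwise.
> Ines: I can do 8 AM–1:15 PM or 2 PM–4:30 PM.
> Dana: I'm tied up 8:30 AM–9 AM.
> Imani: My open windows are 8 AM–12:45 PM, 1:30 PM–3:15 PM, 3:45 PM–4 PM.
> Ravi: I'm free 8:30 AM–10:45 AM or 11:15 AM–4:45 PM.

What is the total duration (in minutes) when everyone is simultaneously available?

210

Oliver free: 09:00-17:00 (invert busy blocks within the working day).
Mei free: 09:45-10:30, 11:15-13:15, 14:15-17:00 (invert busy blocks within the working day).
Ines free: 08:00-13:15, 14:00-16:30.
Dana free: 08:00-08:30, 09:00-17:00 (invert busy blocks within the working day).
Imani free: 08:00-12:45, 13:30-15:15, 15:45-16:00.
Ravi free: 08:30-10:45, 11:15-16:45.
Oliver ∩ Mei: 09:45-10:30, 11:15-13:15, 14:15-17:00.
Oliver ∩ Mei ∩ Ines: 09:45-10:30, 11:15-13:15, 14:15-16:30.
Oliver ∩ Mei ∩ Ines ∩ Dana: 09:45-10:30, 11:15-13:15, 14:15-16:30.
Oliver ∩ Mei ∩ Ines ∩ Dana ∩ Imani: 09:45-10:30, 11:15-12:45, 14:15-15:15, 15:45-16:00.
Oliver ∩ Mei ∩ Ines ∩ Dana ∩ Imani ∩ Ravi: 09:45-10:30, 11:15-12:45, 14:15-15:15, 15:45-16:00.
Summing the common windows: 45 + 90 + 60 + 15 = 210 minutes.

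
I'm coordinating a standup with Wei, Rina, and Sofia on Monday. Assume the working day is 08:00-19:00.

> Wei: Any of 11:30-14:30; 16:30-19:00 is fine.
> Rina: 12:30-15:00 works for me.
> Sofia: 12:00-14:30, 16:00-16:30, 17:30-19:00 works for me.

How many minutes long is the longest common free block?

120

Wei ∩ Rina: 12:30-14:30.
Wei ∩ Rina ∩ Sofia: 12:30-14:30.
The longest is 12:30-14:30 at 120 minutes.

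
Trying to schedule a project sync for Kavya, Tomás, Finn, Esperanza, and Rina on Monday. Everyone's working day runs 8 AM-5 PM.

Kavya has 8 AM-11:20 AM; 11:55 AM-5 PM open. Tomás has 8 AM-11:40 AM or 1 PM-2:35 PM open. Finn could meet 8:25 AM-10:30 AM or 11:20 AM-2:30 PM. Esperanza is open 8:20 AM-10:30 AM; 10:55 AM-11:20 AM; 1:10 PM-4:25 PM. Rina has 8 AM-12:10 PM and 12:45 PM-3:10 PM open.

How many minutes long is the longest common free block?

Kavya ∩ Tomás: 08:00-11:20, 13:00-14:35.
Kavya ∩ Tomás ∩ Finn: 08:25-10:30, 13:00-14:30.
Kavya ∩ Tomás ∩ Finn ∩ Esperanza: 08:25-10:30, 13:10-14:30.
Kavya ∩ Tomás ∩ Finn ∩ Esperanza ∩ Rina: 08:25-10:30, 13:10-14:30.
The longest is 08:25-10:30 at 125 minutes.

125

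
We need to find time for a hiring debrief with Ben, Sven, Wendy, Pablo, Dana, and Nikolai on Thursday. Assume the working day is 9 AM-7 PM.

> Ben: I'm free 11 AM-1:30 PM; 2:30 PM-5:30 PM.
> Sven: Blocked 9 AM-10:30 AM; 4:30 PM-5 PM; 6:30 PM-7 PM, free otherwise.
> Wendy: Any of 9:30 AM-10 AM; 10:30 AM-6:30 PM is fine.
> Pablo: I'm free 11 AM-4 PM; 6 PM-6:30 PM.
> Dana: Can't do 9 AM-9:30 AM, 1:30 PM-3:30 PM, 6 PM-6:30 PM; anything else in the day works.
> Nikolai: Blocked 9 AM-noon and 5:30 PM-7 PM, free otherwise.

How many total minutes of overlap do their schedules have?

Ben free: 11:00-13:30, 14:30-17:30.
Sven free: 10:30-16:30, 17:00-18:30 (invert busy blocks within the working day).
Wendy free: 09:30-10:00, 10:30-18:30.
Pablo free: 11:00-16:00, 18:00-18:30.
Dana free: 09:30-13:30, 15:30-18:00, 18:30-19:00 (invert busy blocks within the working day).
Nikolai free: 12:00-17:30 (invert busy blocks within the working day).
Ben ∩ Sven: 11:00-13:30, 14:30-16:30, 17:00-17:30.
Ben ∩ Sven ∩ Wendy: 11:00-13:30, 14:30-16:30, 17:00-17:30.
Ben ∩ Sven ∩ Wendy ∩ Pablo: 11:00-13:30, 14:30-16:00.
Ben ∩ Sven ∩ Wendy ∩ Pablo ∩ Dana: 11:00-13:30, 15:30-16:00.
Ben ∩ Sven ∩ Wendy ∩ Pablo ∩ Dana ∩ Nikolai: 12:00-13:30, 15:30-16:00.
Summing the common windows: 90 + 30 = 120 minutes.

120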